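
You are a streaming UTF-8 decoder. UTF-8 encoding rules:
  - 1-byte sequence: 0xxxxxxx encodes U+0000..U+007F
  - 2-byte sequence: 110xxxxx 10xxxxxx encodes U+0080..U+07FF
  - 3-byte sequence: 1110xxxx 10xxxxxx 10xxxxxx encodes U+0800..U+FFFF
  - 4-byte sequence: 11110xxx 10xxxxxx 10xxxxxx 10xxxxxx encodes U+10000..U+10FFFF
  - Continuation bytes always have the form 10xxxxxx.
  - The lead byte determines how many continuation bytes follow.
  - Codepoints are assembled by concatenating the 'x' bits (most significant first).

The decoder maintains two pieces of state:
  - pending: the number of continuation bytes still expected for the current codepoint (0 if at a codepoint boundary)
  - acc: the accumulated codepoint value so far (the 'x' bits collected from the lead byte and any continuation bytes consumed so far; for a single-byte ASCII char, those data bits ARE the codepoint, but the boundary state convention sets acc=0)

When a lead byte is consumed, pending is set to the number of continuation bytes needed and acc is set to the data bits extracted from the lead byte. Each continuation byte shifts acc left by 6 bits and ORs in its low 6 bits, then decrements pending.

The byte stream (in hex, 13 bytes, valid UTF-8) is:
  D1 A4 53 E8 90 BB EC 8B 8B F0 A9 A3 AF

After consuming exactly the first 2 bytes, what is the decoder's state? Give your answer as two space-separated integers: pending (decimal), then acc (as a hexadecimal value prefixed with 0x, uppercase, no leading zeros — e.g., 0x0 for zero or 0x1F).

Answer: 0 0x464

Derivation:
Byte[0]=D1: 2-byte lead. pending=1, acc=0x11
Byte[1]=A4: continuation. acc=(acc<<6)|0x24=0x464, pending=0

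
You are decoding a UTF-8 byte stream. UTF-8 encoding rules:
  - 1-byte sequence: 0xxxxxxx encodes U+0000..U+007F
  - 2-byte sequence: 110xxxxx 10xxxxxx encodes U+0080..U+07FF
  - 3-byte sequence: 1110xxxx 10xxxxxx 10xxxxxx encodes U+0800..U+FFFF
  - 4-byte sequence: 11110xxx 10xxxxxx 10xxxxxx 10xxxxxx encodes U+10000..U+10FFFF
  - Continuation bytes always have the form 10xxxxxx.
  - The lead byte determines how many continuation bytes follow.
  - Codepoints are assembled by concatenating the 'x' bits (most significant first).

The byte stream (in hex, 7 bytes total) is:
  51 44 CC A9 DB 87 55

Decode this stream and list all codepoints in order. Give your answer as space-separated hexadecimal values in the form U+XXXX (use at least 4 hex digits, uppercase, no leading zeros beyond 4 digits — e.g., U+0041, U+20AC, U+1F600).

Answer: U+0051 U+0044 U+0329 U+06C7 U+0055

Derivation:
Byte[0]=51: 1-byte ASCII. cp=U+0051
Byte[1]=44: 1-byte ASCII. cp=U+0044
Byte[2]=CC: 2-byte lead, need 1 cont bytes. acc=0xC
Byte[3]=A9: continuation. acc=(acc<<6)|0x29=0x329
Completed: cp=U+0329 (starts at byte 2)
Byte[4]=DB: 2-byte lead, need 1 cont bytes. acc=0x1B
Byte[5]=87: continuation. acc=(acc<<6)|0x07=0x6C7
Completed: cp=U+06C7 (starts at byte 4)
Byte[6]=55: 1-byte ASCII. cp=U+0055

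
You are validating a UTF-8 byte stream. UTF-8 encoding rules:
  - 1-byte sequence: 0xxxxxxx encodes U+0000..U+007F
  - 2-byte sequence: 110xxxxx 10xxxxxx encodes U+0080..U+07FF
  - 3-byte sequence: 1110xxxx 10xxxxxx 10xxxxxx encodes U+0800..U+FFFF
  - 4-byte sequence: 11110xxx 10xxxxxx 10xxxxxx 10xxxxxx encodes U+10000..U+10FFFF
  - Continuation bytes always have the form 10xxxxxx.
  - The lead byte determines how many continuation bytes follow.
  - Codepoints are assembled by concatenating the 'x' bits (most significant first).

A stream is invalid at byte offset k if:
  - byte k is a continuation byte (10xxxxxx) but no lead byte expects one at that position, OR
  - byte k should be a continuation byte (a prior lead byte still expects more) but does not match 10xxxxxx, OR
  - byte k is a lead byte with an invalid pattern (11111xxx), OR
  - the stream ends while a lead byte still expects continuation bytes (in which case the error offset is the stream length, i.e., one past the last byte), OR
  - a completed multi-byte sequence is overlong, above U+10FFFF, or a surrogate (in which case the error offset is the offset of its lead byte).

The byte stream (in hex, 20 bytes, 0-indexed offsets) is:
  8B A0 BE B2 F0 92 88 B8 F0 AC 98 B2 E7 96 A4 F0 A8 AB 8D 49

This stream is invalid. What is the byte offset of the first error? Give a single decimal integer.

Byte[0]=8B: INVALID lead byte (not 0xxx/110x/1110/11110)

Answer: 0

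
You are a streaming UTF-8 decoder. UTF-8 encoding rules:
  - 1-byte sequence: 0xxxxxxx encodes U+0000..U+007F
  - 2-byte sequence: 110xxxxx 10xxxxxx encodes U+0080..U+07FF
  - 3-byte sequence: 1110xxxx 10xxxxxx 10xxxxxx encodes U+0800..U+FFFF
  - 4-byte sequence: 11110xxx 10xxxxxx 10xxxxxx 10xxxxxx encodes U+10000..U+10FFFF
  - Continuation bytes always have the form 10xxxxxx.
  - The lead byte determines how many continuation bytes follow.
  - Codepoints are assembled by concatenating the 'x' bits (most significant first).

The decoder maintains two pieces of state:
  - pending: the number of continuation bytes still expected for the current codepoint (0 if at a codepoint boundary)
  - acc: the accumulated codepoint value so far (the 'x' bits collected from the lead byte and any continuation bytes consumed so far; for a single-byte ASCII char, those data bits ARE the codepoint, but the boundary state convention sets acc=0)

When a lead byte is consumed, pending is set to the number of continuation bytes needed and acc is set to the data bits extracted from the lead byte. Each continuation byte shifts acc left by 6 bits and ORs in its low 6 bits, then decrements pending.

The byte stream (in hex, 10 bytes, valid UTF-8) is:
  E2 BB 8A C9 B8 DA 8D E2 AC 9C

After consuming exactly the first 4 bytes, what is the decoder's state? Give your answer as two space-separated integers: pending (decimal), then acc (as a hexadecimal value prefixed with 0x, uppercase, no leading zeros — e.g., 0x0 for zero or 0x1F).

Byte[0]=E2: 3-byte lead. pending=2, acc=0x2
Byte[1]=BB: continuation. acc=(acc<<6)|0x3B=0xBB, pending=1
Byte[2]=8A: continuation. acc=(acc<<6)|0x0A=0x2ECA, pending=0
Byte[3]=C9: 2-byte lead. pending=1, acc=0x9

Answer: 1 0x9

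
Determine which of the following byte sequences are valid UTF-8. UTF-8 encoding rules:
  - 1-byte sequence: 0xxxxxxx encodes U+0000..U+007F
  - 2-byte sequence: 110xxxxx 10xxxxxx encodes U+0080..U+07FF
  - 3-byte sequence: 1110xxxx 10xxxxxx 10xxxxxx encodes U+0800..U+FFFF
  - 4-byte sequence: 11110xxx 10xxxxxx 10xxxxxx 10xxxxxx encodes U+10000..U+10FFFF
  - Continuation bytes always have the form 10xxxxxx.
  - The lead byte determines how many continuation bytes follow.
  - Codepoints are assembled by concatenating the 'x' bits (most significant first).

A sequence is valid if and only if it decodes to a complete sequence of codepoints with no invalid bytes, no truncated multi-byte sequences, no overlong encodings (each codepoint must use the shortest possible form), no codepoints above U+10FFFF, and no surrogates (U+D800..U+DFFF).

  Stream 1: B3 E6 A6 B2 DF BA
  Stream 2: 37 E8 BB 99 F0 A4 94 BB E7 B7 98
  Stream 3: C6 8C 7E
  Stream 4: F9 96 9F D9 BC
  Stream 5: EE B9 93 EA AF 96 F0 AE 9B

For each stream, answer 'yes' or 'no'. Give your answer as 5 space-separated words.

Answer: no yes yes no no

Derivation:
Stream 1: error at byte offset 0. INVALID
Stream 2: decodes cleanly. VALID
Stream 3: decodes cleanly. VALID
Stream 4: error at byte offset 0. INVALID
Stream 5: error at byte offset 9. INVALID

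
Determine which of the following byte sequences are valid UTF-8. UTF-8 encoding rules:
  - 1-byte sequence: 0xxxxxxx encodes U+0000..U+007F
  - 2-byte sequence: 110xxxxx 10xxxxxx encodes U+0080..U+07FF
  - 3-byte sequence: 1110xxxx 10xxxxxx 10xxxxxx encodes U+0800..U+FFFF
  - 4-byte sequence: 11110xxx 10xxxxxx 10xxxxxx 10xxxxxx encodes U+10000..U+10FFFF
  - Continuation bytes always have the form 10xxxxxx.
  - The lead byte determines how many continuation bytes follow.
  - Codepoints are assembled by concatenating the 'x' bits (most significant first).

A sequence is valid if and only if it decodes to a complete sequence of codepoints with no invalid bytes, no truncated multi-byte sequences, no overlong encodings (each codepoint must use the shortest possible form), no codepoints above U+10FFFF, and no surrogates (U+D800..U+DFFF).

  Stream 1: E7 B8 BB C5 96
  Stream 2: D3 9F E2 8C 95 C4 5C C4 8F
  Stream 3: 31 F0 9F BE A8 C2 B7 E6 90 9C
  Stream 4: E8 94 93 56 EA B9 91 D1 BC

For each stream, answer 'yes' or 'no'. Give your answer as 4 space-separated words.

Answer: yes no yes yes

Derivation:
Stream 1: decodes cleanly. VALID
Stream 2: error at byte offset 6. INVALID
Stream 3: decodes cleanly. VALID
Stream 4: decodes cleanly. VALID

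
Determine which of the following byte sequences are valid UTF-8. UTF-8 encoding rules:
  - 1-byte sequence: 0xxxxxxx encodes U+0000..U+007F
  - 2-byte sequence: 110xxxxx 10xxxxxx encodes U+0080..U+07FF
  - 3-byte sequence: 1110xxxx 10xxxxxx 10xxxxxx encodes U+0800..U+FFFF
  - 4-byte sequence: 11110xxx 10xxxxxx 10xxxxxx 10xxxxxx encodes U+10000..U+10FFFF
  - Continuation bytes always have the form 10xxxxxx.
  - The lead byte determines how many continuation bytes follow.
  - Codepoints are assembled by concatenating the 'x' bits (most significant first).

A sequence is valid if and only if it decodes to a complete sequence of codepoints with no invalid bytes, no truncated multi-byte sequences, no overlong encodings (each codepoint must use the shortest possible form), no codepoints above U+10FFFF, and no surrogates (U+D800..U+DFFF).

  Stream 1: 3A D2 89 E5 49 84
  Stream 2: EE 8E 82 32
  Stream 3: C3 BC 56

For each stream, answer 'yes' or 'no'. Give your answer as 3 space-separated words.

Answer: no yes yes

Derivation:
Stream 1: error at byte offset 4. INVALID
Stream 2: decodes cleanly. VALID
Stream 3: decodes cleanly. VALID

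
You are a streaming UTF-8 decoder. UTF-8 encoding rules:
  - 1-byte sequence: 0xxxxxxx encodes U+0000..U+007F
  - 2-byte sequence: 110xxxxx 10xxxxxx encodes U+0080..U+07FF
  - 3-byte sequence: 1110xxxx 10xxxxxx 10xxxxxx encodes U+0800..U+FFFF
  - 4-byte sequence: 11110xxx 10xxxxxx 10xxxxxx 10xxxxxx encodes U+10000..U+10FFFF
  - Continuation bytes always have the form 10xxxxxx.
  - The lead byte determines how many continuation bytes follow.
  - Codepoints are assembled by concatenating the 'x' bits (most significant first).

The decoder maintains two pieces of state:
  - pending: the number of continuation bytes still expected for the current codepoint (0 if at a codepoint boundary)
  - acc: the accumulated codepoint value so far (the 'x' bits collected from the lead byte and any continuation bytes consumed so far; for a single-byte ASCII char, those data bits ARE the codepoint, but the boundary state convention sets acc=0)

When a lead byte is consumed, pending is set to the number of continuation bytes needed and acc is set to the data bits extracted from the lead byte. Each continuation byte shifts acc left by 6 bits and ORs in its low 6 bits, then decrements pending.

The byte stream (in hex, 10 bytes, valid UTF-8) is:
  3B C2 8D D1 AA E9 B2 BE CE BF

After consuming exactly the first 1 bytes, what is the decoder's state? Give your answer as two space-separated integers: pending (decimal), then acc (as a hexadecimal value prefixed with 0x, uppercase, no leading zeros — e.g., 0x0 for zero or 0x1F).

Byte[0]=3B: 1-byte. pending=0, acc=0x0

Answer: 0 0x0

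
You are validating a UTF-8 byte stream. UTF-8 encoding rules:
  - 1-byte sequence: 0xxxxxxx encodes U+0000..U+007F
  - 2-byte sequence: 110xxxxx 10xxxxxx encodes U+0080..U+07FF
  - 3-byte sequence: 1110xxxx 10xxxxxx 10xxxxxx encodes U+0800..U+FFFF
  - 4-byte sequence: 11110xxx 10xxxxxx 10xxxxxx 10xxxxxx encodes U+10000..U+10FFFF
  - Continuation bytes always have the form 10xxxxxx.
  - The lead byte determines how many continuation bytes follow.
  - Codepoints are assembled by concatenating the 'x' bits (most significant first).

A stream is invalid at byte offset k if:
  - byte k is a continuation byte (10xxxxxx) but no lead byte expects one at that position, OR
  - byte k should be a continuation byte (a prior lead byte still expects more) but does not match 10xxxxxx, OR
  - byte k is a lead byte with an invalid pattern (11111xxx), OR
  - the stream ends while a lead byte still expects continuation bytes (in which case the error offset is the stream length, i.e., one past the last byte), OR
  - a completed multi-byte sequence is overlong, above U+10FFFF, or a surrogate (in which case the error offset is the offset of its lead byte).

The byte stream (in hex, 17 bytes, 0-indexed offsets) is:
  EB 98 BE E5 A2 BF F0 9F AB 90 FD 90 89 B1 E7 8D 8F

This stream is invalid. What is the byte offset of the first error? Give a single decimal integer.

Answer: 10

Derivation:
Byte[0]=EB: 3-byte lead, need 2 cont bytes. acc=0xB
Byte[1]=98: continuation. acc=(acc<<6)|0x18=0x2D8
Byte[2]=BE: continuation. acc=(acc<<6)|0x3E=0xB63E
Completed: cp=U+B63E (starts at byte 0)
Byte[3]=E5: 3-byte lead, need 2 cont bytes. acc=0x5
Byte[4]=A2: continuation. acc=(acc<<6)|0x22=0x162
Byte[5]=BF: continuation. acc=(acc<<6)|0x3F=0x58BF
Completed: cp=U+58BF (starts at byte 3)
Byte[6]=F0: 4-byte lead, need 3 cont bytes. acc=0x0
Byte[7]=9F: continuation. acc=(acc<<6)|0x1F=0x1F
Byte[8]=AB: continuation. acc=(acc<<6)|0x2B=0x7EB
Byte[9]=90: continuation. acc=(acc<<6)|0x10=0x1FAD0
Completed: cp=U+1FAD0 (starts at byte 6)
Byte[10]=FD: INVALID lead byte (not 0xxx/110x/1110/11110)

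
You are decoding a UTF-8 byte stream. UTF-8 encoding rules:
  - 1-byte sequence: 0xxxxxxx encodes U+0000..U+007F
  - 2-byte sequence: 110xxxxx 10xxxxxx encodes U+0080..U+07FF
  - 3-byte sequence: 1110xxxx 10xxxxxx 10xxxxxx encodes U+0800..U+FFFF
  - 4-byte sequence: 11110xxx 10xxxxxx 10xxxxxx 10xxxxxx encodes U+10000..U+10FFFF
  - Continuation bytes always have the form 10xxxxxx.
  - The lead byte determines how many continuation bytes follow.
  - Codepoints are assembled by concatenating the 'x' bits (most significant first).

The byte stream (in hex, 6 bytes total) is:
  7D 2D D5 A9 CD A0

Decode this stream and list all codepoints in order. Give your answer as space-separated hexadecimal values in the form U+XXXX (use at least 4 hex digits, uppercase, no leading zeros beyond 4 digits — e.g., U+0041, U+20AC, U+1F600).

Answer: U+007D U+002D U+0569 U+0360

Derivation:
Byte[0]=7D: 1-byte ASCII. cp=U+007D
Byte[1]=2D: 1-byte ASCII. cp=U+002D
Byte[2]=D5: 2-byte lead, need 1 cont bytes. acc=0x15
Byte[3]=A9: continuation. acc=(acc<<6)|0x29=0x569
Completed: cp=U+0569 (starts at byte 2)
Byte[4]=CD: 2-byte lead, need 1 cont bytes. acc=0xD
Byte[5]=A0: continuation. acc=(acc<<6)|0x20=0x360
Completed: cp=U+0360 (starts at byte 4)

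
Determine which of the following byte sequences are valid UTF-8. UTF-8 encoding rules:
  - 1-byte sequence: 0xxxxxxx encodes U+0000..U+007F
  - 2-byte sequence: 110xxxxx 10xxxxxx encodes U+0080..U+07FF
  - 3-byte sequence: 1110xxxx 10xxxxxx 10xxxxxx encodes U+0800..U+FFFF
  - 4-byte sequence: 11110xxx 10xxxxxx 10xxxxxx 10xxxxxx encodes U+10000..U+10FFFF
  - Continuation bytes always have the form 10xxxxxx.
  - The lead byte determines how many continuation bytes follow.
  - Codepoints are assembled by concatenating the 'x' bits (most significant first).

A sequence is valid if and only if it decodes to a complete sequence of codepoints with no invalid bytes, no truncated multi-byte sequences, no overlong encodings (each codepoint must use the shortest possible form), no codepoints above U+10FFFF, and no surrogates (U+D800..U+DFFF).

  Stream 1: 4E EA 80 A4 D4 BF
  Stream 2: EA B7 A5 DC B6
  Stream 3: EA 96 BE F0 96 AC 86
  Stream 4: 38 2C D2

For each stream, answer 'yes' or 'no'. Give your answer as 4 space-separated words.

Answer: yes yes yes no

Derivation:
Stream 1: decodes cleanly. VALID
Stream 2: decodes cleanly. VALID
Stream 3: decodes cleanly. VALID
Stream 4: error at byte offset 3. INVALID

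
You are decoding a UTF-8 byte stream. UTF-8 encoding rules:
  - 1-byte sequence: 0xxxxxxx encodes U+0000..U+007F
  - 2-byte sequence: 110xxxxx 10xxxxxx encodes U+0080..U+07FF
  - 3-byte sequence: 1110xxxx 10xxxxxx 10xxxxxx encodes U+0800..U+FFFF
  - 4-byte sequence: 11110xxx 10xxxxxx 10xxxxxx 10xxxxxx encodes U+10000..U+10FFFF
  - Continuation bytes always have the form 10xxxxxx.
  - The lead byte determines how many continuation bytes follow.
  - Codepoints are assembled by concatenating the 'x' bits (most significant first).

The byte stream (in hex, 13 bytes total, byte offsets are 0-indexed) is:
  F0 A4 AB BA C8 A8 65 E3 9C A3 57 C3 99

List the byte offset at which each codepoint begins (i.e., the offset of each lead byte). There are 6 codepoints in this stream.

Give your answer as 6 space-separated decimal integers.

Byte[0]=F0: 4-byte lead, need 3 cont bytes. acc=0x0
Byte[1]=A4: continuation. acc=(acc<<6)|0x24=0x24
Byte[2]=AB: continuation. acc=(acc<<6)|0x2B=0x92B
Byte[3]=BA: continuation. acc=(acc<<6)|0x3A=0x24AFA
Completed: cp=U+24AFA (starts at byte 0)
Byte[4]=C8: 2-byte lead, need 1 cont bytes. acc=0x8
Byte[5]=A8: continuation. acc=(acc<<6)|0x28=0x228
Completed: cp=U+0228 (starts at byte 4)
Byte[6]=65: 1-byte ASCII. cp=U+0065
Byte[7]=E3: 3-byte lead, need 2 cont bytes. acc=0x3
Byte[8]=9C: continuation. acc=(acc<<6)|0x1C=0xDC
Byte[9]=A3: continuation. acc=(acc<<6)|0x23=0x3723
Completed: cp=U+3723 (starts at byte 7)
Byte[10]=57: 1-byte ASCII. cp=U+0057
Byte[11]=C3: 2-byte lead, need 1 cont bytes. acc=0x3
Byte[12]=99: continuation. acc=(acc<<6)|0x19=0xD9
Completed: cp=U+00D9 (starts at byte 11)

Answer: 0 4 6 7 10 11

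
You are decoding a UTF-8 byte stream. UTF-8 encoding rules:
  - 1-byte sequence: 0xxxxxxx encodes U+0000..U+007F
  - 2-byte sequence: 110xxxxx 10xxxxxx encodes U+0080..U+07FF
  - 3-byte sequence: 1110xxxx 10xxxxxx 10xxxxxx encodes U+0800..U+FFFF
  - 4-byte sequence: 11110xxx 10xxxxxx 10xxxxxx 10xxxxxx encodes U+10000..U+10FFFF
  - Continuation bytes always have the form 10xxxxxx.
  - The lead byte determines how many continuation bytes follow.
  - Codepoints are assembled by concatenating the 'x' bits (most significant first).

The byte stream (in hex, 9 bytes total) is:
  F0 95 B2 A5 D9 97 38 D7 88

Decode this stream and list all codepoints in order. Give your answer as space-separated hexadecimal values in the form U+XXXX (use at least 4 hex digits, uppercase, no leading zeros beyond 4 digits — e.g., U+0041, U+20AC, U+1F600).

Byte[0]=F0: 4-byte lead, need 3 cont bytes. acc=0x0
Byte[1]=95: continuation. acc=(acc<<6)|0x15=0x15
Byte[2]=B2: continuation. acc=(acc<<6)|0x32=0x572
Byte[3]=A5: continuation. acc=(acc<<6)|0x25=0x15CA5
Completed: cp=U+15CA5 (starts at byte 0)
Byte[4]=D9: 2-byte lead, need 1 cont bytes. acc=0x19
Byte[5]=97: continuation. acc=(acc<<6)|0x17=0x657
Completed: cp=U+0657 (starts at byte 4)
Byte[6]=38: 1-byte ASCII. cp=U+0038
Byte[7]=D7: 2-byte lead, need 1 cont bytes. acc=0x17
Byte[8]=88: continuation. acc=(acc<<6)|0x08=0x5C8
Completed: cp=U+05C8 (starts at byte 7)

Answer: U+15CA5 U+0657 U+0038 U+05C8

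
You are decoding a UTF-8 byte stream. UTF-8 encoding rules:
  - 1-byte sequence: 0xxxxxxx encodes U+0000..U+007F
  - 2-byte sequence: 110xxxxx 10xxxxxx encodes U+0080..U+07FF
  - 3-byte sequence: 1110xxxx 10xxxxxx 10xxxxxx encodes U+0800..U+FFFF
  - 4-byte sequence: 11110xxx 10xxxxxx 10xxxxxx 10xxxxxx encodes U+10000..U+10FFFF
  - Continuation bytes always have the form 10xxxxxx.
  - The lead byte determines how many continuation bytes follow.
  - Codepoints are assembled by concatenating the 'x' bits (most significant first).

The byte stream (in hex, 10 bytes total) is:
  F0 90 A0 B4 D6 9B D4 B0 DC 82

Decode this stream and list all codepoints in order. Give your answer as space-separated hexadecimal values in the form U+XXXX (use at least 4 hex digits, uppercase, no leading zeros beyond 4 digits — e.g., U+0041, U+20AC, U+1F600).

Byte[0]=F0: 4-byte lead, need 3 cont bytes. acc=0x0
Byte[1]=90: continuation. acc=(acc<<6)|0x10=0x10
Byte[2]=A0: continuation. acc=(acc<<6)|0x20=0x420
Byte[3]=B4: continuation. acc=(acc<<6)|0x34=0x10834
Completed: cp=U+10834 (starts at byte 0)
Byte[4]=D6: 2-byte lead, need 1 cont bytes. acc=0x16
Byte[5]=9B: continuation. acc=(acc<<6)|0x1B=0x59B
Completed: cp=U+059B (starts at byte 4)
Byte[6]=D4: 2-byte lead, need 1 cont bytes. acc=0x14
Byte[7]=B0: continuation. acc=(acc<<6)|0x30=0x530
Completed: cp=U+0530 (starts at byte 6)
Byte[8]=DC: 2-byte lead, need 1 cont bytes. acc=0x1C
Byte[9]=82: continuation. acc=(acc<<6)|0x02=0x702
Completed: cp=U+0702 (starts at byte 8)

Answer: U+10834 U+059B U+0530 U+0702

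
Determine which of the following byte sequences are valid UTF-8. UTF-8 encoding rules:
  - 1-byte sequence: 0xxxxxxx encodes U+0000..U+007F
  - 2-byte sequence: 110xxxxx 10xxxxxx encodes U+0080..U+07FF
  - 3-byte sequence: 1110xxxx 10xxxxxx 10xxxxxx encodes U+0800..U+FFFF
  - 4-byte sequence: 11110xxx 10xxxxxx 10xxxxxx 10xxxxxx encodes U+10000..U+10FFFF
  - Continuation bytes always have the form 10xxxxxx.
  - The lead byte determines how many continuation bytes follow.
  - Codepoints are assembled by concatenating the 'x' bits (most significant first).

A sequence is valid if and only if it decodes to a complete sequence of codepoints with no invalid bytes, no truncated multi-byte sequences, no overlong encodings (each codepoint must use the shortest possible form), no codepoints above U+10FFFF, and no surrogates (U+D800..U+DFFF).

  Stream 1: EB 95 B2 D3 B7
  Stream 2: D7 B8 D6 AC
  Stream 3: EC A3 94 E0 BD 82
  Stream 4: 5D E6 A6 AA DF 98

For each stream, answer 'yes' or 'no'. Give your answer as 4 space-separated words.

Stream 1: decodes cleanly. VALID
Stream 2: decodes cleanly. VALID
Stream 3: decodes cleanly. VALID
Stream 4: decodes cleanly. VALID

Answer: yes yes yes yes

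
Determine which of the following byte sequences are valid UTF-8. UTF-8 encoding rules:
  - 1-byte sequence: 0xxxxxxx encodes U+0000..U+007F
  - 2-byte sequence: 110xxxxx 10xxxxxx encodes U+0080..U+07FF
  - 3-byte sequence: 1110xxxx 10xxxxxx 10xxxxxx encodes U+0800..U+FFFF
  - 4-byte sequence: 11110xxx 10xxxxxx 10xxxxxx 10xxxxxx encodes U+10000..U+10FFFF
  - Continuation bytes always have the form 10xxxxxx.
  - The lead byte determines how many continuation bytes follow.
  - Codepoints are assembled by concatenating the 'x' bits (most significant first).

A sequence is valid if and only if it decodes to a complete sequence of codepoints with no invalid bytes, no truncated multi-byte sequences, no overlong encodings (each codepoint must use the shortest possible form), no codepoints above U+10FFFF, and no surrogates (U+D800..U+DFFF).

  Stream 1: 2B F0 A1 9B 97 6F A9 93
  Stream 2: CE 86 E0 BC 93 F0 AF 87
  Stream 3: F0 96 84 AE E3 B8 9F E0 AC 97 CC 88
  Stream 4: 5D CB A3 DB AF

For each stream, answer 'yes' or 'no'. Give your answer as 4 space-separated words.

Stream 1: error at byte offset 6. INVALID
Stream 2: error at byte offset 8. INVALID
Stream 3: decodes cleanly. VALID
Stream 4: decodes cleanly. VALID

Answer: no no yes yes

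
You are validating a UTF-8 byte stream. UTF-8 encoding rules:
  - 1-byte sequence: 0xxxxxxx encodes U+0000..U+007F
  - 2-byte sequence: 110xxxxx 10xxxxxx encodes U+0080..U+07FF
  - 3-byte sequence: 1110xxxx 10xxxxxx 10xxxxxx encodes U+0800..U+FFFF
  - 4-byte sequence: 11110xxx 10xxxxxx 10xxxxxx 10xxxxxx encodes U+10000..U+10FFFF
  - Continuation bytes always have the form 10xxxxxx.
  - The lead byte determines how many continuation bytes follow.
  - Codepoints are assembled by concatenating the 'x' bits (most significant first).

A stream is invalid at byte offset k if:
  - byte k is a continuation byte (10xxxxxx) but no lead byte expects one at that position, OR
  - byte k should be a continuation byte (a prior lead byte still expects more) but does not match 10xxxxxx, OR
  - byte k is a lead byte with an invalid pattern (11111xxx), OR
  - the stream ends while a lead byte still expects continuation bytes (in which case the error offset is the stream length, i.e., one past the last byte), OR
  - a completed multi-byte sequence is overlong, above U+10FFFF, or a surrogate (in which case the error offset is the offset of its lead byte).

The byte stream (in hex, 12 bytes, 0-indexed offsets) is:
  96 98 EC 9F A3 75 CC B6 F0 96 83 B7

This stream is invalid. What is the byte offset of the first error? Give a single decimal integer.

Answer: 0

Derivation:
Byte[0]=96: INVALID lead byte (not 0xxx/110x/1110/11110)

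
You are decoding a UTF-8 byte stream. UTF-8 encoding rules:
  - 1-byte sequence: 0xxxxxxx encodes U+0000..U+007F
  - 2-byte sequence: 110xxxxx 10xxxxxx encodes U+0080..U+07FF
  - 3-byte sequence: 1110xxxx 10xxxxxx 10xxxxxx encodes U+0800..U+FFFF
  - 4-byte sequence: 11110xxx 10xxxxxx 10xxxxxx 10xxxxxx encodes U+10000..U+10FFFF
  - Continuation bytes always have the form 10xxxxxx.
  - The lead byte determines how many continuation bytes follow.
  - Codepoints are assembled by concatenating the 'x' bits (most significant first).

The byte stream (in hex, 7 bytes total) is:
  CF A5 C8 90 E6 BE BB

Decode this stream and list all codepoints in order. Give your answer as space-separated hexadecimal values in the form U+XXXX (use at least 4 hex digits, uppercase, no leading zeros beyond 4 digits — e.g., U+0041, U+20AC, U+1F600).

Answer: U+03E5 U+0210 U+6FBB

Derivation:
Byte[0]=CF: 2-byte lead, need 1 cont bytes. acc=0xF
Byte[1]=A5: continuation. acc=(acc<<6)|0x25=0x3E5
Completed: cp=U+03E5 (starts at byte 0)
Byte[2]=C8: 2-byte lead, need 1 cont bytes. acc=0x8
Byte[3]=90: continuation. acc=(acc<<6)|0x10=0x210
Completed: cp=U+0210 (starts at byte 2)
Byte[4]=E6: 3-byte lead, need 2 cont bytes. acc=0x6
Byte[5]=BE: continuation. acc=(acc<<6)|0x3E=0x1BE
Byte[6]=BB: continuation. acc=(acc<<6)|0x3B=0x6FBB
Completed: cp=U+6FBB (starts at byte 4)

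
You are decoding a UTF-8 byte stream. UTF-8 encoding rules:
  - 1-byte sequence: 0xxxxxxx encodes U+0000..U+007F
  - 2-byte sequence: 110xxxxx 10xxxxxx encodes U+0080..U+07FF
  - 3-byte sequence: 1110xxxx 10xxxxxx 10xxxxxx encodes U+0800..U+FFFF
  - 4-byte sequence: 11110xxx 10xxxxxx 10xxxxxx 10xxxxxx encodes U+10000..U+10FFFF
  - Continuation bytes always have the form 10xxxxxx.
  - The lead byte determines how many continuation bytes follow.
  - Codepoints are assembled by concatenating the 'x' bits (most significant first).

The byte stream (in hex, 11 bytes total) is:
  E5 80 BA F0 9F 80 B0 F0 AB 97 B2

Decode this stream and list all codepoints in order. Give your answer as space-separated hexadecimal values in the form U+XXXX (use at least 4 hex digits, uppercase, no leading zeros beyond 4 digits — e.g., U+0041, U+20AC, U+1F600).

Byte[0]=E5: 3-byte lead, need 2 cont bytes. acc=0x5
Byte[1]=80: continuation. acc=(acc<<6)|0x00=0x140
Byte[2]=BA: continuation. acc=(acc<<6)|0x3A=0x503A
Completed: cp=U+503A (starts at byte 0)
Byte[3]=F0: 4-byte lead, need 3 cont bytes. acc=0x0
Byte[4]=9F: continuation. acc=(acc<<6)|0x1F=0x1F
Byte[5]=80: continuation. acc=(acc<<6)|0x00=0x7C0
Byte[6]=B0: continuation. acc=(acc<<6)|0x30=0x1F030
Completed: cp=U+1F030 (starts at byte 3)
Byte[7]=F0: 4-byte lead, need 3 cont bytes. acc=0x0
Byte[8]=AB: continuation. acc=(acc<<6)|0x2B=0x2B
Byte[9]=97: continuation. acc=(acc<<6)|0x17=0xAD7
Byte[10]=B2: continuation. acc=(acc<<6)|0x32=0x2B5F2
Completed: cp=U+2B5F2 (starts at byte 7)

Answer: U+503A U+1F030 U+2B5F2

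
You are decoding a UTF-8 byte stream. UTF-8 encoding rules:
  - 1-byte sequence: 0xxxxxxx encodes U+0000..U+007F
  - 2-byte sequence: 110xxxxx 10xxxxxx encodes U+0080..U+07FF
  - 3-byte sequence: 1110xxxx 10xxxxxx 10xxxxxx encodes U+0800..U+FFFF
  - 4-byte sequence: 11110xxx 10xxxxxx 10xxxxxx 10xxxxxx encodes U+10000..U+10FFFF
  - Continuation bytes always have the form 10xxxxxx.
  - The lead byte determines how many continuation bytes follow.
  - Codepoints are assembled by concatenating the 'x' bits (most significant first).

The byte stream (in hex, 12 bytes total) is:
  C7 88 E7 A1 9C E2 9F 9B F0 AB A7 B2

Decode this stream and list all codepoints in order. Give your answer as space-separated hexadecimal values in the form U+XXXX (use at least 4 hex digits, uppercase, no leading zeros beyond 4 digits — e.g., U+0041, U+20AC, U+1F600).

Answer: U+01C8 U+785C U+27DB U+2B9F2

Derivation:
Byte[0]=C7: 2-byte lead, need 1 cont bytes. acc=0x7
Byte[1]=88: continuation. acc=(acc<<6)|0x08=0x1C8
Completed: cp=U+01C8 (starts at byte 0)
Byte[2]=E7: 3-byte lead, need 2 cont bytes. acc=0x7
Byte[3]=A1: continuation. acc=(acc<<6)|0x21=0x1E1
Byte[4]=9C: continuation. acc=(acc<<6)|0x1C=0x785C
Completed: cp=U+785C (starts at byte 2)
Byte[5]=E2: 3-byte lead, need 2 cont bytes. acc=0x2
Byte[6]=9F: continuation. acc=(acc<<6)|0x1F=0x9F
Byte[7]=9B: continuation. acc=(acc<<6)|0x1B=0x27DB
Completed: cp=U+27DB (starts at byte 5)
Byte[8]=F0: 4-byte lead, need 3 cont bytes. acc=0x0
Byte[9]=AB: continuation. acc=(acc<<6)|0x2B=0x2B
Byte[10]=A7: continuation. acc=(acc<<6)|0x27=0xAE7
Byte[11]=B2: continuation. acc=(acc<<6)|0x32=0x2B9F2
Completed: cp=U+2B9F2 (starts at byte 8)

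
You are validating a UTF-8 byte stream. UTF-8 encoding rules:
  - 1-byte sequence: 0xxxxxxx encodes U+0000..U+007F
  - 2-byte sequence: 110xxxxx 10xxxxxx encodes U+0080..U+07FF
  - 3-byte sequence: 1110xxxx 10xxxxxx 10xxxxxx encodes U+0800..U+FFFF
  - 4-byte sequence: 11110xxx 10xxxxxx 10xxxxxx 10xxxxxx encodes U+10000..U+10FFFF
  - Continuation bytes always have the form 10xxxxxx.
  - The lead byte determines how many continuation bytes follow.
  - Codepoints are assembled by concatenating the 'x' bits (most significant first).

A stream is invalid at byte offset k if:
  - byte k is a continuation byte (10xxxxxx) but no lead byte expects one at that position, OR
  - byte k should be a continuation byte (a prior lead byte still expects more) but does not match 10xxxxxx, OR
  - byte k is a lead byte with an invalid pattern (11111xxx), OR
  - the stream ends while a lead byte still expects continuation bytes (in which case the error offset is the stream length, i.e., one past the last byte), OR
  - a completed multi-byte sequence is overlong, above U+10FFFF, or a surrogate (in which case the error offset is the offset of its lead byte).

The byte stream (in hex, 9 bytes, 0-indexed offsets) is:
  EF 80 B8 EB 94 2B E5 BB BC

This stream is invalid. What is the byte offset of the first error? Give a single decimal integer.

Byte[0]=EF: 3-byte lead, need 2 cont bytes. acc=0xF
Byte[1]=80: continuation. acc=(acc<<6)|0x00=0x3C0
Byte[2]=B8: continuation. acc=(acc<<6)|0x38=0xF038
Completed: cp=U+F038 (starts at byte 0)
Byte[3]=EB: 3-byte lead, need 2 cont bytes. acc=0xB
Byte[4]=94: continuation. acc=(acc<<6)|0x14=0x2D4
Byte[5]=2B: expected 10xxxxxx continuation. INVALID

Answer: 5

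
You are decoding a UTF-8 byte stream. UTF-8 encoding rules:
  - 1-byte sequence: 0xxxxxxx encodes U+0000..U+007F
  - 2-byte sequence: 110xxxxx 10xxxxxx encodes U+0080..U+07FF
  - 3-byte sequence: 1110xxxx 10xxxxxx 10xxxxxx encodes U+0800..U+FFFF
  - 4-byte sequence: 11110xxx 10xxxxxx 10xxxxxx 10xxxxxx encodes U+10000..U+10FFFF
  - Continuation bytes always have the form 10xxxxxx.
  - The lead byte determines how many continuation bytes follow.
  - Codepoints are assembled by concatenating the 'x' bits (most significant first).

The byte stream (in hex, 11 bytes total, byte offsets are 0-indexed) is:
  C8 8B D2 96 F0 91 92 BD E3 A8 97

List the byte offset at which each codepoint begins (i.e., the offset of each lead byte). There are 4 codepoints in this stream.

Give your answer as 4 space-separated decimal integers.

Byte[0]=C8: 2-byte lead, need 1 cont bytes. acc=0x8
Byte[1]=8B: continuation. acc=(acc<<6)|0x0B=0x20B
Completed: cp=U+020B (starts at byte 0)
Byte[2]=D2: 2-byte lead, need 1 cont bytes. acc=0x12
Byte[3]=96: continuation. acc=(acc<<6)|0x16=0x496
Completed: cp=U+0496 (starts at byte 2)
Byte[4]=F0: 4-byte lead, need 3 cont bytes. acc=0x0
Byte[5]=91: continuation. acc=(acc<<6)|0x11=0x11
Byte[6]=92: continuation. acc=(acc<<6)|0x12=0x452
Byte[7]=BD: continuation. acc=(acc<<6)|0x3D=0x114BD
Completed: cp=U+114BD (starts at byte 4)
Byte[8]=E3: 3-byte lead, need 2 cont bytes. acc=0x3
Byte[9]=A8: continuation. acc=(acc<<6)|0x28=0xE8
Byte[10]=97: continuation. acc=(acc<<6)|0x17=0x3A17
Completed: cp=U+3A17 (starts at byte 8)

Answer: 0 2 4 8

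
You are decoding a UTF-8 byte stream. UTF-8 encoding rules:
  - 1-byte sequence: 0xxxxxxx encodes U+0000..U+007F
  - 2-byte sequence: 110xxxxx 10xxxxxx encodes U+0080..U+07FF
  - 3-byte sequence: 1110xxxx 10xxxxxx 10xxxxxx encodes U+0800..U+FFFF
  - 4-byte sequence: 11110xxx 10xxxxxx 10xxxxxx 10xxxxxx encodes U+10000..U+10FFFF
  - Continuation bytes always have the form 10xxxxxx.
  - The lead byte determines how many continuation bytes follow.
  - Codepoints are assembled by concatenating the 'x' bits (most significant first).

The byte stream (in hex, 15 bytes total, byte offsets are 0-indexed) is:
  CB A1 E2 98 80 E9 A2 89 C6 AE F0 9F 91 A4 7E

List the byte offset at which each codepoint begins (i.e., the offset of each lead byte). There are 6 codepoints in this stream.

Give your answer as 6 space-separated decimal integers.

Byte[0]=CB: 2-byte lead, need 1 cont bytes. acc=0xB
Byte[1]=A1: continuation. acc=(acc<<6)|0x21=0x2E1
Completed: cp=U+02E1 (starts at byte 0)
Byte[2]=E2: 3-byte lead, need 2 cont bytes. acc=0x2
Byte[3]=98: continuation. acc=(acc<<6)|0x18=0x98
Byte[4]=80: continuation. acc=(acc<<6)|0x00=0x2600
Completed: cp=U+2600 (starts at byte 2)
Byte[5]=E9: 3-byte lead, need 2 cont bytes. acc=0x9
Byte[6]=A2: continuation. acc=(acc<<6)|0x22=0x262
Byte[7]=89: continuation. acc=(acc<<6)|0x09=0x9889
Completed: cp=U+9889 (starts at byte 5)
Byte[8]=C6: 2-byte lead, need 1 cont bytes. acc=0x6
Byte[9]=AE: continuation. acc=(acc<<6)|0x2E=0x1AE
Completed: cp=U+01AE (starts at byte 8)
Byte[10]=F0: 4-byte lead, need 3 cont bytes. acc=0x0
Byte[11]=9F: continuation. acc=(acc<<6)|0x1F=0x1F
Byte[12]=91: continuation. acc=(acc<<6)|0x11=0x7D1
Byte[13]=A4: continuation. acc=(acc<<6)|0x24=0x1F464
Completed: cp=U+1F464 (starts at byte 10)
Byte[14]=7E: 1-byte ASCII. cp=U+007E

Answer: 0 2 5 8 10 14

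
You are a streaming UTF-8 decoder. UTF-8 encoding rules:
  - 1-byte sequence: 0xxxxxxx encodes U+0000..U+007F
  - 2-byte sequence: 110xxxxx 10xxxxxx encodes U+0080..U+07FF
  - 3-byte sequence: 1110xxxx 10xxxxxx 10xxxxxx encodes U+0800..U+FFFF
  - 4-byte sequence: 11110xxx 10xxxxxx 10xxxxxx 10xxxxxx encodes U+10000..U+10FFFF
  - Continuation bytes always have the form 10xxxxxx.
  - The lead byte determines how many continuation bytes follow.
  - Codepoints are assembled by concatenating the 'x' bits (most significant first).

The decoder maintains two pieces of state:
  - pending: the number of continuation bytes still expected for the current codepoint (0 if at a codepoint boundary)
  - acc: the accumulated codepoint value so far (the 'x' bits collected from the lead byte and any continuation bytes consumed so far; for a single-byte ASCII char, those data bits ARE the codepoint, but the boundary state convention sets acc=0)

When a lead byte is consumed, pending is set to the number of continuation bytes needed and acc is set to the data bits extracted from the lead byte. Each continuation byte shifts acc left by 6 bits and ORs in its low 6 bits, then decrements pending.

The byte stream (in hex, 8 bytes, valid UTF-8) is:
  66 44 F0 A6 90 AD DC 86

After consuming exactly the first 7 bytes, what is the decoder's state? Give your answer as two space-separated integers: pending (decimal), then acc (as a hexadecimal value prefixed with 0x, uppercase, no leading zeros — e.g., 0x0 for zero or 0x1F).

Answer: 1 0x1C

Derivation:
Byte[0]=66: 1-byte. pending=0, acc=0x0
Byte[1]=44: 1-byte. pending=0, acc=0x0
Byte[2]=F0: 4-byte lead. pending=3, acc=0x0
Byte[3]=A6: continuation. acc=(acc<<6)|0x26=0x26, pending=2
Byte[4]=90: continuation. acc=(acc<<6)|0x10=0x990, pending=1
Byte[5]=AD: continuation. acc=(acc<<6)|0x2D=0x2642D, pending=0
Byte[6]=DC: 2-byte lead. pending=1, acc=0x1C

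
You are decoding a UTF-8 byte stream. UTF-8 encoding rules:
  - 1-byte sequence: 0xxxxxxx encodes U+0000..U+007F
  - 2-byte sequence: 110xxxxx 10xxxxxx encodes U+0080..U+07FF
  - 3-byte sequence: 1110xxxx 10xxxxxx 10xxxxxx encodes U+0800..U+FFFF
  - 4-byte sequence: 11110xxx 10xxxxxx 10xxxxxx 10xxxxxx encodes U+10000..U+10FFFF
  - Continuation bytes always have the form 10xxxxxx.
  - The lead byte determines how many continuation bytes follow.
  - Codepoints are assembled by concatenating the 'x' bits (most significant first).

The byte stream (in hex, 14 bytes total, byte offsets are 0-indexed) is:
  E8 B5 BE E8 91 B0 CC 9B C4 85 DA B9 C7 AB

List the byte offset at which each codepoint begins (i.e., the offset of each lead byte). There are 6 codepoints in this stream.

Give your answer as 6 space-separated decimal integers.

Answer: 0 3 6 8 10 12

Derivation:
Byte[0]=E8: 3-byte lead, need 2 cont bytes. acc=0x8
Byte[1]=B5: continuation. acc=(acc<<6)|0x35=0x235
Byte[2]=BE: continuation. acc=(acc<<6)|0x3E=0x8D7E
Completed: cp=U+8D7E (starts at byte 0)
Byte[3]=E8: 3-byte lead, need 2 cont bytes. acc=0x8
Byte[4]=91: continuation. acc=(acc<<6)|0x11=0x211
Byte[5]=B0: continuation. acc=(acc<<6)|0x30=0x8470
Completed: cp=U+8470 (starts at byte 3)
Byte[6]=CC: 2-byte lead, need 1 cont bytes. acc=0xC
Byte[7]=9B: continuation. acc=(acc<<6)|0x1B=0x31B
Completed: cp=U+031B (starts at byte 6)
Byte[8]=C4: 2-byte lead, need 1 cont bytes. acc=0x4
Byte[9]=85: continuation. acc=(acc<<6)|0x05=0x105
Completed: cp=U+0105 (starts at byte 8)
Byte[10]=DA: 2-byte lead, need 1 cont bytes. acc=0x1A
Byte[11]=B9: continuation. acc=(acc<<6)|0x39=0x6B9
Completed: cp=U+06B9 (starts at byte 10)
Byte[12]=C7: 2-byte lead, need 1 cont bytes. acc=0x7
Byte[13]=AB: continuation. acc=(acc<<6)|0x2B=0x1EB
Completed: cp=U+01EB (starts at byte 12)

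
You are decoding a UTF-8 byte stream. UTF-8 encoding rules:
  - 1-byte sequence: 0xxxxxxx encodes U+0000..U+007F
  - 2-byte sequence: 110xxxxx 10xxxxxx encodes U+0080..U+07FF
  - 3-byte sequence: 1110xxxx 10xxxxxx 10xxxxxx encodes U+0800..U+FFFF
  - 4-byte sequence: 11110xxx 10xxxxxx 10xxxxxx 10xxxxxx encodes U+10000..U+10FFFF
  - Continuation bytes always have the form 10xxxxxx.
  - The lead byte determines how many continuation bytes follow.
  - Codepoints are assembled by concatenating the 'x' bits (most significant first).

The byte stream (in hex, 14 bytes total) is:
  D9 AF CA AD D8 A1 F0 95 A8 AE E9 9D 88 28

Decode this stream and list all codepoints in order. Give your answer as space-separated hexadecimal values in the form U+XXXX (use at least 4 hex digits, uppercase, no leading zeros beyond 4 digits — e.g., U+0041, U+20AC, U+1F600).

Answer: U+066F U+02AD U+0621 U+15A2E U+9748 U+0028

Derivation:
Byte[0]=D9: 2-byte lead, need 1 cont bytes. acc=0x19
Byte[1]=AF: continuation. acc=(acc<<6)|0x2F=0x66F
Completed: cp=U+066F (starts at byte 0)
Byte[2]=CA: 2-byte lead, need 1 cont bytes. acc=0xA
Byte[3]=AD: continuation. acc=(acc<<6)|0x2D=0x2AD
Completed: cp=U+02AD (starts at byte 2)
Byte[4]=D8: 2-byte lead, need 1 cont bytes. acc=0x18
Byte[5]=A1: continuation. acc=(acc<<6)|0x21=0x621
Completed: cp=U+0621 (starts at byte 4)
Byte[6]=F0: 4-byte lead, need 3 cont bytes. acc=0x0
Byte[7]=95: continuation. acc=(acc<<6)|0x15=0x15
Byte[8]=A8: continuation. acc=(acc<<6)|0x28=0x568
Byte[9]=AE: continuation. acc=(acc<<6)|0x2E=0x15A2E
Completed: cp=U+15A2E (starts at byte 6)
Byte[10]=E9: 3-byte lead, need 2 cont bytes. acc=0x9
Byte[11]=9D: continuation. acc=(acc<<6)|0x1D=0x25D
Byte[12]=88: continuation. acc=(acc<<6)|0x08=0x9748
Completed: cp=U+9748 (starts at byte 10)
Byte[13]=28: 1-byte ASCII. cp=U+0028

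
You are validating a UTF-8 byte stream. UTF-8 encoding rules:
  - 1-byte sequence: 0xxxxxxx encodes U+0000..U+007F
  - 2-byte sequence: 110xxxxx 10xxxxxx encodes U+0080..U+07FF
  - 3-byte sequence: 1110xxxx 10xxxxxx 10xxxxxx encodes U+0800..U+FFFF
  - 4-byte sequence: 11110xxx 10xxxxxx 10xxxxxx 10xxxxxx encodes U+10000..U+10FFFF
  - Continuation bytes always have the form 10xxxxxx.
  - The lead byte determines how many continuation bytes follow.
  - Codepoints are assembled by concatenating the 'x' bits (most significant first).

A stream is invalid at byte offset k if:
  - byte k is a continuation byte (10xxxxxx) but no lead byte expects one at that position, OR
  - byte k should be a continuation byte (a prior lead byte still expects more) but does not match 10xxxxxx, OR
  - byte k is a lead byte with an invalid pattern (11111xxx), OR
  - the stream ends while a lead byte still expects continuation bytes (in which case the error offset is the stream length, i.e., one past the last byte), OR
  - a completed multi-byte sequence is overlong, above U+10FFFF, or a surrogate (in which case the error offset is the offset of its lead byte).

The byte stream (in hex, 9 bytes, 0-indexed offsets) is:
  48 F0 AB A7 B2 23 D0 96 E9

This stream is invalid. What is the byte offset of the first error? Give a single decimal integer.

Answer: 9

Derivation:
Byte[0]=48: 1-byte ASCII. cp=U+0048
Byte[1]=F0: 4-byte lead, need 3 cont bytes. acc=0x0
Byte[2]=AB: continuation. acc=(acc<<6)|0x2B=0x2B
Byte[3]=A7: continuation. acc=(acc<<6)|0x27=0xAE7
Byte[4]=B2: continuation. acc=(acc<<6)|0x32=0x2B9F2
Completed: cp=U+2B9F2 (starts at byte 1)
Byte[5]=23: 1-byte ASCII. cp=U+0023
Byte[6]=D0: 2-byte lead, need 1 cont bytes. acc=0x10
Byte[7]=96: continuation. acc=(acc<<6)|0x16=0x416
Completed: cp=U+0416 (starts at byte 6)
Byte[8]=E9: 3-byte lead, need 2 cont bytes. acc=0x9
Byte[9]: stream ended, expected continuation. INVALID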